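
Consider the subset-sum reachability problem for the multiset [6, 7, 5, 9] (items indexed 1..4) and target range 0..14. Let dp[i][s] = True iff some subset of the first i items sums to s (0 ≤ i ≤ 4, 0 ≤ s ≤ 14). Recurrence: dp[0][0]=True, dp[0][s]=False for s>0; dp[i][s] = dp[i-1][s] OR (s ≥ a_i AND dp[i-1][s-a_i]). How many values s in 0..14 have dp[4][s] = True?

9

i\s   0   1   2   3   4   5   6   7   8   9  10  11  12  13  14
  0   T   F   F   F   F   F   F   F   F   F   F   F   F   F   F
  1   T   F   F   F   F   F   T   F   F   F   F   F   F   F   F
  2   T   F   F   F   F   F   T   T   F   F   F   F   F   T   F
  3   T   F   F   F   F   T   T   T   F   F   F   T   T   T   F
  4   T   F   F   F   F   T   T   T   F   T   F   T   T   T   T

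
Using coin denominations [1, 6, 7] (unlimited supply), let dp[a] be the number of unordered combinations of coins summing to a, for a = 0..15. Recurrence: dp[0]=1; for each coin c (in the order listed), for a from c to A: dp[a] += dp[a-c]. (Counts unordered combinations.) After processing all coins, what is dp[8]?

3

after  coin     0     1     2     3     4     5     6     7     8     9    10    11    12    13    14    15
          1     1     1     1     1     1     1     1     1     1     1     1     1     1     1     1     1
          6     1     1     1     1     1     1     2     2     2     2     2     2     3     3     3     3
          7     1     1     1     1     1     1     2     3     3     3     3     3     4     5     6     6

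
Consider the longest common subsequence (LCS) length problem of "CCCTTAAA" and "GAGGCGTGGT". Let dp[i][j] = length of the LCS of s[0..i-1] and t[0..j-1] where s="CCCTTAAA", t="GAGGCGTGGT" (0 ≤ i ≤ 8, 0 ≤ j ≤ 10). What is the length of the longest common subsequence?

3

   ''  G  A  G  G  C  G  T  G  G  T
''  0  0  0  0  0  0  0  0  0  0  0
 C  0  0  0  0  0  1  1  1  1  1  1
 C  0  0  0  0  0  1  1  1  1  1  1
 C  0  0  0  0  0  1  1  1  1  1  1
 T  0  0  0  0  0  1  1  2  2  2  2
 T  0  0  0  0  0  1  1  2  2  2  3
 A  0  0  1  1  1  1  1  2  2  2  3
 A  0  0  1  1  1  1  1  2  2  2  3
 A  0  0  1  1  1  1  1  2  2  2  3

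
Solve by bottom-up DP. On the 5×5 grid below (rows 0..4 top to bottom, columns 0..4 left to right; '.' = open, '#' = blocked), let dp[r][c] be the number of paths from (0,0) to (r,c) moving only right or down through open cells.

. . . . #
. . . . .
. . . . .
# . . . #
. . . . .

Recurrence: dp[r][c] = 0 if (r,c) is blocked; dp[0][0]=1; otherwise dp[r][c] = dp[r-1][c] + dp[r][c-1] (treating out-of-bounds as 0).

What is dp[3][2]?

r\c   0   1   2   3   4
  0   1   1   1   1   0
  1   1   2   3   4   4
  2   1   3   6  10  14
  3   0   3   9  19   0
  4   0   3  12  31  31

9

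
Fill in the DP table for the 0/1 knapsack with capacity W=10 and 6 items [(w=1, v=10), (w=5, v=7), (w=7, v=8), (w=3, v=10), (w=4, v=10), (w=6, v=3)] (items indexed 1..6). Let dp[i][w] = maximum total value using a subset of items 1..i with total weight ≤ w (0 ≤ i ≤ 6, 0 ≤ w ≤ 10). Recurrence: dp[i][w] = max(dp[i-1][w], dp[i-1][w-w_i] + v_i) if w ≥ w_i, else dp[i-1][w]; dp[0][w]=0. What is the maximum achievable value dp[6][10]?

30

i\w   0   1   2   3   4   5   6   7   8   9  10
  0   0   0   0   0   0   0   0   0   0   0   0
  1   0  10  10  10  10  10  10  10  10  10  10
  2   0  10  10  10  10  10  17  17  17  17  17
  3   0  10  10  10  10  10  17  17  18  18  18
  4   0  10  10  10  20  20  20  20  20  27  27
  5   0  10  10  10  20  20  20  20  30  30  30
  6   0  10  10  10  20  20  20  20  30  30  30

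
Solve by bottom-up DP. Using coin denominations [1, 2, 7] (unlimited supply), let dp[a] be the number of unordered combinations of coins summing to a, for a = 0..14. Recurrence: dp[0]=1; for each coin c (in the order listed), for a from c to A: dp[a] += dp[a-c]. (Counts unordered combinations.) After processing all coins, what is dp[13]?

11

after  coin     0     1     2     3     4     5     6     7     8     9    10    11    12    13    14
          1     1     1     1     1     1     1     1     1     1     1     1     1     1     1     1
          2     1     1     2     2     3     3     4     4     5     5     6     6     7     7     8
          7     1     1     2     2     3     3     4     5     6     7     8     9    10    11    13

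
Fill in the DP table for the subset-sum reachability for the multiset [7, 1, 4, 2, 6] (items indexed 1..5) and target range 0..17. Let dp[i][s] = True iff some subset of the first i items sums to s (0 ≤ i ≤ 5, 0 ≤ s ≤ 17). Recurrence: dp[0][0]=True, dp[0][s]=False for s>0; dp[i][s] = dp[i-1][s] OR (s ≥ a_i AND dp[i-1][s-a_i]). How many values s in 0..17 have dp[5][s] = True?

18

i\s   0   1   2   3   4   5   6   7   8   9  10  11  12  13  14  15  16  17
  0   T   F   F   F   F   F   F   F   F   F   F   F   F   F   F   F   F   F
  1   T   F   F   F   F   F   F   T   F   F   F   F   F   F   F   F   F   F
  2   T   T   F   F   F   F   F   T   T   F   F   F   F   F   F   F   F   F
  3   T   T   F   F   T   T   F   T   T   F   F   T   T   F   F   F   F   F
  4   T   T   T   T   T   T   T   T   T   T   T   T   T   T   T   F   F   F
  5   T   T   T   T   T   T   T   T   T   T   T   T   T   T   T   T   T   T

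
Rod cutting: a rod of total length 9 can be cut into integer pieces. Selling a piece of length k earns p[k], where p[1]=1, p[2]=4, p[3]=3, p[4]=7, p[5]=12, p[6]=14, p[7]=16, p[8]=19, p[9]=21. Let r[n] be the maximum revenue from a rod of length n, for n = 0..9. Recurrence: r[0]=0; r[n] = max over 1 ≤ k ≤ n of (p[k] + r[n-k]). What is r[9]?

   n    0    1    2    3    4    5    6    7    8    9
r[n]    0    1    4    5    8   12   14   16   19   21

21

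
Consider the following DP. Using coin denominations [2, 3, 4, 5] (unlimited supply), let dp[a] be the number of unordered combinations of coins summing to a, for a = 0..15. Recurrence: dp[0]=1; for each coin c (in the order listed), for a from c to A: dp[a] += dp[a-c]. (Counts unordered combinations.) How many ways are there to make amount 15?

after  coin     0     1     2     3     4     5     6     7     8     9    10    11    12    13    14    15
          2     1     0     1     0     1     0     1     0     1     0     1     0     1     0     1     0
          3     1     0     1     1     1     1     2     1     2     2     2     2     3     2     3     3
          4     1     0     1     1     2     1     3     2     4     3     5     4     7     5     8     7
          5     1     0     1     1     2     2     3     3     5     5     7     7    10    10    13    14

14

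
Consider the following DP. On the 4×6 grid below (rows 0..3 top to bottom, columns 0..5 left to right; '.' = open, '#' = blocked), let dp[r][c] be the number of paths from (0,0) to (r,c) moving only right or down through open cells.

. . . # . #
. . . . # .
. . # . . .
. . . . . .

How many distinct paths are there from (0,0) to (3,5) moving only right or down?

13

r\c   0   1   2   3   4   5
  0   1   1   1   0   0   0
  1   1   2   3   3   0   0
  2   1   3   0   3   3   3
  3   1   4   4   7  10  13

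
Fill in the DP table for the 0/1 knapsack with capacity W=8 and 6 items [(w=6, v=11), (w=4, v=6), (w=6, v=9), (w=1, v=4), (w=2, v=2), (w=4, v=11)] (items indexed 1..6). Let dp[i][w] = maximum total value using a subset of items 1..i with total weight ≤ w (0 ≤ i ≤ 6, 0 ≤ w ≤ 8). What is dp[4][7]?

i\w   0   1   2   3   4   5   6   7   8
  0   0   0   0   0   0   0   0   0   0
  1   0   0   0   0   0   0  11  11  11
  2   0   0   0   0   6   6  11  11  11
  3   0   0   0   0   6   6  11  11  11
  4   0   4   4   4   6  10  11  15  15
  5   0   4   4   6   6  10  11  15  15
  6   0   4   4   6  11  15  15  17  17

15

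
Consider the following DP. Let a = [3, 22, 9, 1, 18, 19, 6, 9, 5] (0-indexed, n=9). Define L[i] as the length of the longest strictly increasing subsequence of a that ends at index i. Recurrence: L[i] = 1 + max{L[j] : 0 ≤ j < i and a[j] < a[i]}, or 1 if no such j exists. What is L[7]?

   i    0    1    2    3    4    5    6    7    8
a[i]    3   22    9    1   18   19    6    9    5
L[i]    1    2    2    1    3    4    2    3    2

3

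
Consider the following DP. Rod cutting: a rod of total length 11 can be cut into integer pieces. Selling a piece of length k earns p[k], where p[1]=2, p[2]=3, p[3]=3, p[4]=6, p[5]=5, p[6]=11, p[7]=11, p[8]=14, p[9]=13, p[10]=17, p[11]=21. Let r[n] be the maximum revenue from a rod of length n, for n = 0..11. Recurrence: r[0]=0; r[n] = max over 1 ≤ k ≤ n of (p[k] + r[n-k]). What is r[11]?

22

   n    0    1    2    3    4    5    6    7    8    9   10   11
r[n]    0    2    4    6    8   10   12   14   16   18   20   22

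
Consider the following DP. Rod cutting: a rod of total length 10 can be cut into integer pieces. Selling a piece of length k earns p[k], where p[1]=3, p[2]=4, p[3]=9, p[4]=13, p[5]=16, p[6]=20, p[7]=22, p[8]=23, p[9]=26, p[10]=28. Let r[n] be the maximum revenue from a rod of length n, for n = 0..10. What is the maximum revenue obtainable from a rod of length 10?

   n    0    1    2    3    4    5    6    7    8    9   10
r[n]    0    3    6    9   13   16   20   23   26   29   33

33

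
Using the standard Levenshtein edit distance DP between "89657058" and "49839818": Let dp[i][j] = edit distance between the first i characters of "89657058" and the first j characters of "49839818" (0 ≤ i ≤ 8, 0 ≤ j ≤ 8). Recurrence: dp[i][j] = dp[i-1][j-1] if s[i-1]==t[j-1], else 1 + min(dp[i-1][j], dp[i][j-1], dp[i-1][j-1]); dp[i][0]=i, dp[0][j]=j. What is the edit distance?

6

   ''  4  9  8  3  9  8  1  8
''  0  1  2  3  4  5  6  7  8
 8  1  1  2  2  3  4  5  6  7
 9  2  2  1  2  3  3  4  5  6
 6  3  3  2  2  3  4  4  5  6
 5  4  4  3  3  3  4  5  5  6
 7  5  5  4  4  4  4  5  6  6
 0  6  6  5  5  5  5  5  6  7
 5  7  7  6  6  6  6  6  6  7
 8  8  8  7  6  7  7  6  7  6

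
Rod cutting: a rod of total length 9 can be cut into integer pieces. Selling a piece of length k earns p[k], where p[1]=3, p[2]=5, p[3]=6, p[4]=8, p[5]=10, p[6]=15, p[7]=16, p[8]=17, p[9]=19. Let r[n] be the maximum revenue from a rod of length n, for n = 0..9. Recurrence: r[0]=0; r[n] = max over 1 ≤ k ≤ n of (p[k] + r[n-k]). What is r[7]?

21

   n    0    1    2    3    4    5    6    7    8    9
r[n]    0    3    6    9   12   15   18   21   24   27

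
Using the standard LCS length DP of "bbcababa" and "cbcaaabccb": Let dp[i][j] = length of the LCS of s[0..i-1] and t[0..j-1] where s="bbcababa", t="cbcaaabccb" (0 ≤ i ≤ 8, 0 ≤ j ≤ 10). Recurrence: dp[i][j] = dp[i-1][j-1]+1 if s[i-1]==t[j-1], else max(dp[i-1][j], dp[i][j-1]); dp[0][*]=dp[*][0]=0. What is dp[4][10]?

3

   ''  c  b  c  a  a  a  b  c  c  b
''  0  0  0  0  0  0  0  0  0  0  0
 b  0  0  1  1  1  1  1  1  1  1  1
 b  0  0  1  1  1  1  1  2  2  2  2
 c  0  1  1  2  2  2  2  2  3  3  3
 a  0  1  1  2  3  3  3  3  3  3  3
 b  0  1  2  2  3  3  3  4  4  4  4
 a  0  1  2  2  3  4  4  4  4  4  4
 b  0  1  2  2  3  4  4  5  5  5  5
 a  0  1  2  2  3  4  5  5  5  5  5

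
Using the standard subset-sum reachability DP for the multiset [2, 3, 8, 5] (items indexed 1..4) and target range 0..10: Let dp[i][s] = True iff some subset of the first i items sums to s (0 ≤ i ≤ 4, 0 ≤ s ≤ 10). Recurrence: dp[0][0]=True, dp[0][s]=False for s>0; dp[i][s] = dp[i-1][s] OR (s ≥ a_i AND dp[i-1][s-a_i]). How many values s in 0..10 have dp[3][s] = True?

6

i\s   0   1   2   3   4   5   6   7   8   9  10
  0   T   F   F   F   F   F   F   F   F   F   F
  1   T   F   T   F   F   F   F   F   F   F   F
  2   T   F   T   T   F   T   F   F   F   F   F
  3   T   F   T   T   F   T   F   F   T   F   T
  4   T   F   T   T   F   T   F   T   T   F   T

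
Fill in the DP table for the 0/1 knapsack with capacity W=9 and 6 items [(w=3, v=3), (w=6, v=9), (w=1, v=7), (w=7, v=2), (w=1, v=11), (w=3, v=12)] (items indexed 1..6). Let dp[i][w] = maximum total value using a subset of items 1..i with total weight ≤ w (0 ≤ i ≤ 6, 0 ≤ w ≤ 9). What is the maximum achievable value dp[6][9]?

33

i\w   0   1   2   3   4   5   6   7   8   9
  0   0   0   0   0   0   0   0   0   0   0
  1   0   0   0   3   3   3   3   3   3   3
  2   0   0   0   3   3   3   9   9   9  12
  3   0   7   7   7  10  10  10  16  16  16
  4   0   7   7   7  10  10  10  16  16  16
  5   0  11  18  18  18  21  21  21  27  27
  6   0  11  18  18  23  30  30  30  33  33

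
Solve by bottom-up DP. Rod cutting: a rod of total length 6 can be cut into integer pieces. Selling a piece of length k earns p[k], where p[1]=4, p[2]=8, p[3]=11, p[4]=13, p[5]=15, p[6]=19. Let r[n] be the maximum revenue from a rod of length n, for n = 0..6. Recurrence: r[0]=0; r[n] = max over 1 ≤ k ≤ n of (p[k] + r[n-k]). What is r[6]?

24

   n    0    1    2    3    4    5    6
r[n]    0    4    8   12   16   20   24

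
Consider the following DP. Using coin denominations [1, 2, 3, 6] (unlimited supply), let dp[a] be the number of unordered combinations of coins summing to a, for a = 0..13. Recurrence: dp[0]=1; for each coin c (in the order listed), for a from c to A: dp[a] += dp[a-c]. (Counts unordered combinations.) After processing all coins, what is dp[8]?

12

after  coin     0     1     2     3     4     5     6     7     8     9    10    11    12    13
          1     1     1     1     1     1     1     1     1     1     1     1     1     1     1
          2     1     1     2     2     3     3     4     4     5     5     6     6     7     7
          3     1     1     2     3     4     5     7     8    10    12    14    16    19    21
          6     1     1     2     3     4     5     8     9    12    15    18    21    27    30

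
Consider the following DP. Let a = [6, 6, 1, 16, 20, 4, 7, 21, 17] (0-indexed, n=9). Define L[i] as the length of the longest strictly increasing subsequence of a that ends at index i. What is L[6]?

   i    0    1    2    3    4    5    6    7    8
a[i]    6    6    1   16   20    4    7   21   17
L[i]    1    1    1    2    3    2    3    4    4

3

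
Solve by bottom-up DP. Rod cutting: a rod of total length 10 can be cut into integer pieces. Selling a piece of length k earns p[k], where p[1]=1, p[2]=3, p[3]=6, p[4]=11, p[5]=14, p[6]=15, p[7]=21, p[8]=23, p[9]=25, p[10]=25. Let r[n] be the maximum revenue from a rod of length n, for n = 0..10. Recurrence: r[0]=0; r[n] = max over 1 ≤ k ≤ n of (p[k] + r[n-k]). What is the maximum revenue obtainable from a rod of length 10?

   n    0    1    2    3    4    5    6    7    8    9   10
r[n]    0    1    3    6   11   14   15   21   23   25   28

28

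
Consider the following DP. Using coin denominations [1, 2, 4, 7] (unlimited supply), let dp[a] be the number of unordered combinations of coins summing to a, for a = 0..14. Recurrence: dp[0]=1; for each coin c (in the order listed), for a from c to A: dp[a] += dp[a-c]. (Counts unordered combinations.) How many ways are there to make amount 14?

after  coin     0     1     2     3     4     5     6     7     8     9    10    11    12    13    14
          1     1     1     1     1     1     1     1     1     1     1     1     1     1     1     1
          2     1     1     2     2     3     3     4     4     5     5     6     6     7     7     8
          4     1     1     2     2     4     4     6     6     9     9    12    12    16    16    20
          7     1     1     2     2     4     4     6     7    10    11    14    16    20    22    27

27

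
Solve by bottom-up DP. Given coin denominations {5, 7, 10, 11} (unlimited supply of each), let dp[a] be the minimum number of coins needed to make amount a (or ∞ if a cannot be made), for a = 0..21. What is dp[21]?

2

 a  0  1  2  3  4  5  6  7  8  9 10 11 12 13 14 15 16 17 18 19 20 21
dp  0  -  -  -  -  1  -  1  -  -  1  1  2  -  2  2  2  2  2  3  2  2
(- denotes ∞ / unreachable)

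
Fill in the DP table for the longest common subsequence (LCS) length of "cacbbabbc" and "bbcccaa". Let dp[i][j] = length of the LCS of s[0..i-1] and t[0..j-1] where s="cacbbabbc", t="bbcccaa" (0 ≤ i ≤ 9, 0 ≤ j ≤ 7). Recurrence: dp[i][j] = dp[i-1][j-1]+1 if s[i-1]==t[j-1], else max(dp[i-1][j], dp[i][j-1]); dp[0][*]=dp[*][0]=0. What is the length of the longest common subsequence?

3

   ''  b  b  c  c  c  a  a
''  0  0  0  0  0  0  0  0
 c  0  0  0  1  1  1  1  1
 a  0  0  0  1  1  1  2  2
 c  0  0  0  1  2  2  2  2
 b  0  1  1  1  2  2  2  2
 b  0  1  2  2  2  2  2  2
 a  0  1  2  2  2  2  3  3
 b  0  1  2  2  2  2  3  3
 b  0  1  2  2  2  2  3  3
 c  0  1  2  3  3  3  3  3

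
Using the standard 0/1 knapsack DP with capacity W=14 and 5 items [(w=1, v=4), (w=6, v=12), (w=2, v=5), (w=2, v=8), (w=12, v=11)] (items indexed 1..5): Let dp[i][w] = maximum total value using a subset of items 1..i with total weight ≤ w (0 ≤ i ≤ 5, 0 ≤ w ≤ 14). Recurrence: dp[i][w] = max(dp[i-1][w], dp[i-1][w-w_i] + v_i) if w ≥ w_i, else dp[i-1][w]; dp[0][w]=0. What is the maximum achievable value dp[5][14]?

i\w   0   1   2   3   4   5   6   7   8   9  10  11  12  13  14
  0   0   0   0   0   0   0   0   0   0   0   0   0   0   0   0
  1   0   4   4   4   4   4   4   4   4   4   4   4   4   4   4
  2   0   4   4   4   4   4  12  16  16  16  16  16  16  16  16
  3   0   4   5   9   9   9  12  16  17  21  21  21  21  21  21
  4   0   4   8  12  13  17  17  17  20  24  25  29  29  29  29
  5   0   4   8  12  13  17  17  17  20  24  25  29  29  29  29

29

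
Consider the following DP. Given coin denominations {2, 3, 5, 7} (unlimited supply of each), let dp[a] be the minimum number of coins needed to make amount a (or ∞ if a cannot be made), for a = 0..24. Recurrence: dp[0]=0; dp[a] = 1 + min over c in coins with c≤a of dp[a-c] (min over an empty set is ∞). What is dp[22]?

 a  0  1  2  3  4  5  6  7  8  9 10 11 12 13 14 15 16 17 18 19 20 21 22 23 24
dp  0  -  1  1  2  1  2  1  2  2  2  3  2  3  2  3  3  3  4  3  4  3  4  4  4
(- denotes ∞ / unreachable)

4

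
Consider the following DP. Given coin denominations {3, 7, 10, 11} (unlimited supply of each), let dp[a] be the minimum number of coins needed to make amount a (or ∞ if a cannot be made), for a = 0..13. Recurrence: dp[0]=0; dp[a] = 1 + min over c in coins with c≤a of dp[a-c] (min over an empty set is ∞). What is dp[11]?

1

 a  0  1  2  3  4  5  6  7  8  9 10 11 12 13
dp  0  -  -  1  -  -  2  1  -  3  1  1  4  2
(- denotes ∞ / unreachable)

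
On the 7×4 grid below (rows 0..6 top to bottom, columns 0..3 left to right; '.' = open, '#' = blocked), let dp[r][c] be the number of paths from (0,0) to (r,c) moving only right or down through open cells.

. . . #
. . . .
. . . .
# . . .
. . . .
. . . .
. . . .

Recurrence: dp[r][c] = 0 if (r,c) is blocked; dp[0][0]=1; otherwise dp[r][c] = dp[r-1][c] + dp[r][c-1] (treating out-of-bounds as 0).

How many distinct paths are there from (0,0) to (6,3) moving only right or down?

r\c   0   1   2   3
  0   1   1   1   0
  1   1   2   3   3
  2   1   3   6   9
  3   0   3   9  18
  4   0   3  12  30
  5   0   3  15  45
  6   0   3  18  63

63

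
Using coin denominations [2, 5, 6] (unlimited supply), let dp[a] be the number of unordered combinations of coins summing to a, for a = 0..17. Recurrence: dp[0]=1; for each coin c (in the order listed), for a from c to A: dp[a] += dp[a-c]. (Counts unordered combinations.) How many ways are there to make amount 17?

after  coin     0     1     2     3     4     5     6     7     8     9    10    11    12    13    14    15    16    17
          2     1     0     1     0     1     0     1     0     1     0     1     0     1     0     1     0     1     0
          5     1     0     1     0     1     1     1     1     1     1     2     1     2     1     2     2     2     2
          6     1     0     1     0     1     1     2     1     2     1     3     2     4     2     4     3     5     4

4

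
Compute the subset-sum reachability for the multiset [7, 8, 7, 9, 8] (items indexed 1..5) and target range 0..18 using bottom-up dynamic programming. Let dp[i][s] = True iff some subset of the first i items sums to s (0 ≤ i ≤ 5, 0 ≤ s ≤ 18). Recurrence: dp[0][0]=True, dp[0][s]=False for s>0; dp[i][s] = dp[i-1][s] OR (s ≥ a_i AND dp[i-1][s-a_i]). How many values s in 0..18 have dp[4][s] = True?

8

i\s   0   1   2   3   4   5   6   7   8   9  10  11  12  13  14  15  16  17  18
  0   T   F   F   F   F   F   F   F   F   F   F   F   F   F   F   F   F   F   F
  1   T   F   F   F   F   F   F   T   F   F   F   F   F   F   F   F   F   F   F
  2   T   F   F   F   F   F   F   T   T   F   F   F   F   F   F   T   F   F   F
  3   T   F   F   F   F   F   F   T   T   F   F   F   F   F   T   T   F   F   F
  4   T   F   F   F   F   F   F   T   T   T   F   F   F   F   T   T   T   T   F
  5   T   F   F   F   F   F   F   T   T   T   F   F   F   F   T   T   T   T   F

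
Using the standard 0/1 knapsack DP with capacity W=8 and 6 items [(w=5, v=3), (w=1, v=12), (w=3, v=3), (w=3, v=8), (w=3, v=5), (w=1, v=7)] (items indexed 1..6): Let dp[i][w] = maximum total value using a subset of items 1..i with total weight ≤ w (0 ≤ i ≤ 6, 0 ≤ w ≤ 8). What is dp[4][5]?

20

i\w   0   1   2   3   4   5   6   7   8
  0   0   0   0   0   0   0   0   0   0
  1   0   0   0   0   0   3   3   3   3
  2   0  12  12  12  12  12  15  15  15
  3   0  12  12  12  15  15  15  15  15
  4   0  12  12  12  20  20  20  23  23
  5   0  12  12  12  20  20  20  25  25
  6   0  12  19  19  20  27  27  27  32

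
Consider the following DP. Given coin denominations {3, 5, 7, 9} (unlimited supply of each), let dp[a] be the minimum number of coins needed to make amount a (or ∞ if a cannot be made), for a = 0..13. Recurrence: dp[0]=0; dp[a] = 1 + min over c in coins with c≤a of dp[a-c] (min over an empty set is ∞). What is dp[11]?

 a  0  1  2  3  4  5  6  7  8  9 10 11 12 13
dp  0  -  -  1  -  1  2  1  2  1  2  3  2  3
(- denotes ∞ / unreachable)

3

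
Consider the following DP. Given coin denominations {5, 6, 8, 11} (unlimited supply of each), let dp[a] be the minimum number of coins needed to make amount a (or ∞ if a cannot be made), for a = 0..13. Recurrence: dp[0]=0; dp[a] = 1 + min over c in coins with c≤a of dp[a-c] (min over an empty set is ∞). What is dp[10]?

 a  0  1  2  3  4  5  6  7  8  9 10 11 12 13
dp  0  -  -  -  -  1  1  -  1  -  2  1  2  2
(- denotes ∞ / unreachable)

2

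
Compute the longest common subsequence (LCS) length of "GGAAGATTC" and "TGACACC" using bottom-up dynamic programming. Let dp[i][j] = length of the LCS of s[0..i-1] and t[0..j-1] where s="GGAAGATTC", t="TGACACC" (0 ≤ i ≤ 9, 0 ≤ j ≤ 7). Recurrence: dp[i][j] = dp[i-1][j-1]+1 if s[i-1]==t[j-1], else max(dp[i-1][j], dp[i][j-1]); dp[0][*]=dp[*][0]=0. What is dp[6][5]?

3

   ''  T  G  A  C  A  C  C
''  0  0  0  0  0  0  0  0
 G  0  0  1  1  1  1  1  1
 G  0  0  1  1  1  1  1  1
 A  0  0  1  2  2  2  2  2
 A  0  0  1  2  2  3  3  3
 G  0  0  1  2  2  3  3  3
 A  0  0  1  2  2  3  3  3
 T  0  1  1  2  2  3  3  3
 T  0  1  1  2  2  3  3  3
 C  0  1  1  2  3  3  4  4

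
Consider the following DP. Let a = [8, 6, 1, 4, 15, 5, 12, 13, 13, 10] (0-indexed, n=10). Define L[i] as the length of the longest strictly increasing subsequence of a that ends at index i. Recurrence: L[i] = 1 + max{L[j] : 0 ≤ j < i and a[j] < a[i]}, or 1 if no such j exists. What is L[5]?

   i    0    1    2    3    4    5    6    7    8    9
a[i]    8    6    1    4   15    5   12   13   13   10
L[i]    1    1    1    2    3    3    4    5    5    4

3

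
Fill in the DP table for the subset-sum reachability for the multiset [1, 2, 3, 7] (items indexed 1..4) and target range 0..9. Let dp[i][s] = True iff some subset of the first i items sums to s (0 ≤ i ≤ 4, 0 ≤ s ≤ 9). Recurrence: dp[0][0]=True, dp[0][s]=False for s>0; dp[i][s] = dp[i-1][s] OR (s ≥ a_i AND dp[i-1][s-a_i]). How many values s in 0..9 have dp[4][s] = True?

10

i\s   0   1   2   3   4   5   6   7   8   9
  0   T   F   F   F   F   F   F   F   F   F
  1   T   T   F   F   F   F   F   F   F   F
  2   T   T   T   T   F   F   F   F   F   F
  3   T   T   T   T   T   T   T   F   F   F
  4   T   T   T   T   T   T   T   T   T   T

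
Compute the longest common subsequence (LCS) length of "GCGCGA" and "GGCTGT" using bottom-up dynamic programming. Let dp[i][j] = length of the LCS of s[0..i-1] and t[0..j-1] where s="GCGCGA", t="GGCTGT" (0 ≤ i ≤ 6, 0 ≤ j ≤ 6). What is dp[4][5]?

3

   ''  G  G  C  T  G  T
''  0  0  0  0  0  0  0
 G  0  1  1  1  1  1  1
 C  0  1  1  2  2  2  2
 G  0  1  2  2  2  3  3
 C  0  1  2  3  3  3  3
 G  0  1  2  3  3  4  4
 A  0  1  2  3  3  4  4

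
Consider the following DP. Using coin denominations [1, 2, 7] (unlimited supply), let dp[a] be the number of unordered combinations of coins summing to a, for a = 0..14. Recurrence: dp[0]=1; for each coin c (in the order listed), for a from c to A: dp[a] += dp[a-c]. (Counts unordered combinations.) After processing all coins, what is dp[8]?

after  coin     0     1     2     3     4     5     6     7     8     9    10    11    12    13    14
          1     1     1     1     1     1     1     1     1     1     1     1     1     1     1     1
          2     1     1     2     2     3     3     4     4     5     5     6     6     7     7     8
          7     1     1     2     2     3     3     4     5     6     7     8     9    10    11    13

6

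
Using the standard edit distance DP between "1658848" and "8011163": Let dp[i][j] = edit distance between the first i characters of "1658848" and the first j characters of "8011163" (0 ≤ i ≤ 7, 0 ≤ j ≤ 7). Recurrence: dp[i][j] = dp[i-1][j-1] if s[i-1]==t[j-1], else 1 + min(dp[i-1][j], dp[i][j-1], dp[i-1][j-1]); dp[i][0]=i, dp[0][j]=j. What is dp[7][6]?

   ''  8  0  1  1  1  6  3
''  0  1  2  3  4  5  6  7
 1  1  1  2  2  3  4  5  6
 6  2  2  2  3  3  4  4  5
 5  3  3  3  3  4  4  5  5
 8  4  3  4  4  4  5  5  6
 8  5  4  4  5  5  5  6  6
 4  6  5  5  5  6  6  6  7
 8  7  6  6  6  6  7  7  7

7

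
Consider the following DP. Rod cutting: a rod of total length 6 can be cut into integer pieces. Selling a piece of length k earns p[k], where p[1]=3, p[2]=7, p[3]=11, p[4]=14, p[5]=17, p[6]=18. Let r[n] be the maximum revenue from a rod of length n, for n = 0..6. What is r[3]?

   n    0    1    2    3    4    5    6
r[n]    0    3    7   11   14   18   22

11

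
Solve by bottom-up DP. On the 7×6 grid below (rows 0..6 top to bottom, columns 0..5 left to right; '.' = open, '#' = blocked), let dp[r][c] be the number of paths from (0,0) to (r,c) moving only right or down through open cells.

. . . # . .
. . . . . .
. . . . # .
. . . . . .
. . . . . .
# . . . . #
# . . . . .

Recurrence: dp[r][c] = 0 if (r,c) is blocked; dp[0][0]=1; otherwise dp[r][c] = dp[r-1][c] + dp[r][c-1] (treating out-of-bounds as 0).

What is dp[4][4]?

53

r\c   0   1   2   3   4   5
  0   1   1   1   0   0   0
  1   1   2   3   3   3   3
  2   1   3   6   9   0   3
  3   1   4  10  19  19  22
  4   1   5  15  34  53  75
  5   0   5  20  54 107   0
  6   0   5  25  79 186 186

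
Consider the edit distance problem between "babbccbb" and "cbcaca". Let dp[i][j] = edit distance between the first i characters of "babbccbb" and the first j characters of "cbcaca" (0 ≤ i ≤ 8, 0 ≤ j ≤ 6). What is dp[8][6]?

6

   ''  c  b  c  a  c  a
''  0  1  2  3  4  5  6
 b  1  1  1  2  3  4  5
 a  2  2  2  2  2  3  4
 b  3  3  2  3  3  3  4
 b  4  4  3  3  4  4  4
 c  5  4  4  3  4  4  5
 c  6  5  5  4  4  4  5
 b  7  6  5  5  5  5  5
 b  8  7  6  6  6  6  6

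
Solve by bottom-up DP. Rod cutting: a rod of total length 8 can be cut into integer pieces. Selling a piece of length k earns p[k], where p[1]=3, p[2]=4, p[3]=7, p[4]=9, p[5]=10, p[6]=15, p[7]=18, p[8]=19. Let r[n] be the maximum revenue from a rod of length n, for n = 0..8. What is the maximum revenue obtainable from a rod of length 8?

   n    0    1    2    3    4    5    6    7    8
r[n]    0    3    6    9   12   15   18   21   24

24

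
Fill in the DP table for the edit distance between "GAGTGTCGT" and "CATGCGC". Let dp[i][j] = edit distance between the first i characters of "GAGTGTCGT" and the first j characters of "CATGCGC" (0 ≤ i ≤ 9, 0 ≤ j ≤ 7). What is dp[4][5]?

3

   ''  C  A  T  G  C  G  C
''  0  1  2  3  4  5  6  7
 G  1  1  2  3  3  4  5  6
 A  2  2  1  2  3  4  5  6
 G  3  3  2  2  2  3  4  5
 T  4  4  3  2  3  3  4  5
 G  5  5  4  3  2  3  3  4
 T  6  6  5  4  3  3  4  4
 C  7  6  6  5  4  3  4  4
 G  8  7  7  6  5  4  3  4
 T  9  8  8  7  6  5  4  4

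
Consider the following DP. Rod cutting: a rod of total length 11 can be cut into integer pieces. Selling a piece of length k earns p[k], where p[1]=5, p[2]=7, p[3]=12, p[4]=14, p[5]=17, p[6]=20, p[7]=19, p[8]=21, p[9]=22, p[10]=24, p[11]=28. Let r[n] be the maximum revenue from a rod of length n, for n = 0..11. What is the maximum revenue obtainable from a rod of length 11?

55

   n    0    1    2    3    4    5    6    7    8    9   10   11
r[n]    0    5   10   15   20   25   30   35   40   45   50   55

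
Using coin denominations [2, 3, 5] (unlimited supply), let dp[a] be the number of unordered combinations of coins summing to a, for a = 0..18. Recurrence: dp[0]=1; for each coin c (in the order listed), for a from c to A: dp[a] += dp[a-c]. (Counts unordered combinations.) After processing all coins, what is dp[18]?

9

after  coin     0     1     2     3     4     5     6     7     8     9    10    11    12    13    14    15    16    17    18
          2     1     0     1     0     1     0     1     0     1     0     1     0     1     0     1     0     1     0     1
          3     1     0     1     1     1     1     2     1     2     2     2     2     3     2     3     3     3     3     4
          5     1     0     1     1     1     2     2     2     3     3     4     4     5     5     6     7     7     8     9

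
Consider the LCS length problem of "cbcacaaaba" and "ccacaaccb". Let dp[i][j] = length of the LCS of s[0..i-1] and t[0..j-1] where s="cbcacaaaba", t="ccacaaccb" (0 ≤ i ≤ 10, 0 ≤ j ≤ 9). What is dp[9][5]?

   ''  c  c  a  c  a  a  c  c  b
''  0  0  0  0  0  0  0  0  0  0
 c  0  1  1  1  1  1  1  1  1  1
 b  0  1  1  1  1  1  1  1  1  2
 c  0  1  2  2  2  2  2  2  2  2
 a  0  1  2  3  3  3  3  3  3  3
 c  0  1  2  3  4  4  4  4  4  4
 a  0  1  2  3  4  5  5  5  5  5
 a  0  1  2  3  4  5  6  6  6  6
 a  0  1  2  3  4  5  6  6  6  6
 b  0  1  2  3  4  5  6  6  6  7
 a  0  1  2  3  4  5  6  6  6  7

5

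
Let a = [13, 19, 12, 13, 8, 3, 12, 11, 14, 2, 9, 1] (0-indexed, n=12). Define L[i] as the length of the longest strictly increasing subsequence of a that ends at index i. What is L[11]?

1

   i    0    1    2    3    4    5    6    7    8    9   10   11
a[i]   13   19   12   13    8    3   12   11   14    2    9    1
L[i]    1    2    1    2    1    1    2    2    3    1    2    1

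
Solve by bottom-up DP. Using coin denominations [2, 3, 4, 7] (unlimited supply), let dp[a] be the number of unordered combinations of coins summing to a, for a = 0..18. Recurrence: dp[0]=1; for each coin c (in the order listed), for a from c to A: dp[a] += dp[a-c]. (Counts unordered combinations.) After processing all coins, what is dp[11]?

6

after  coin     0     1     2     3     4     5     6     7     8     9    10    11    12    13    14    15    16    17    18
          2     1     0     1     0     1     0     1     0     1     0     1     0     1     0     1     0     1     0     1
          3     1     0     1     1     1     1     2     1     2     2     2     2     3     2     3     3     3     3     4
          4     1     0     1     1     2     1     3     2     4     3     5     4     7     5     8     7    10     8    12
          7     1     0     1     1     2     1     3     3     4     4     6     6     8     8    11    11    14    14    18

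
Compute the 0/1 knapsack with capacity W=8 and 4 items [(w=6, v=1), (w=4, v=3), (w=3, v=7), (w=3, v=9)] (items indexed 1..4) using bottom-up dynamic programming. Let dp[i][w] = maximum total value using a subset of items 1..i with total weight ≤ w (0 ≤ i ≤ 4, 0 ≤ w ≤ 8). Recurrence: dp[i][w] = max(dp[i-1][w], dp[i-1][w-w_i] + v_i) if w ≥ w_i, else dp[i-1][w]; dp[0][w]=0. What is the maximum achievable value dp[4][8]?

i\w   0   1   2   3   4   5   6   7   8
  0   0   0   0   0   0   0   0   0   0
  1   0   0   0   0   0   0   1   1   1
  2   0   0   0   0   3   3   3   3   3
  3   0   0   0   7   7   7   7  10  10
  4   0   0   0   9   9   9  16  16  16

16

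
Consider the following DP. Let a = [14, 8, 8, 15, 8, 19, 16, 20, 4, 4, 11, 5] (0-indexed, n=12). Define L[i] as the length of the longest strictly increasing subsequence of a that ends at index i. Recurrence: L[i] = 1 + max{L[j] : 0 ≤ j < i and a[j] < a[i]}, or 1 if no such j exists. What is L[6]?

   i    0    1    2    3    4    5    6    7    8    9   10   11
a[i]   14    8    8   15    8   19   16   20    4    4   11    5
L[i]    1    1    1    2    1    3    3    4    1    1    2    2

3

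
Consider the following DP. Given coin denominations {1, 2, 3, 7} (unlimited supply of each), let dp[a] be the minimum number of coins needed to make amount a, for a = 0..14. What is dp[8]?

2

 a  0  1  2  3  4  5  6  7  8  9 10 11 12 13 14
dp  0  1  1  1  2  2  2  1  2  2  2  3  3  3  2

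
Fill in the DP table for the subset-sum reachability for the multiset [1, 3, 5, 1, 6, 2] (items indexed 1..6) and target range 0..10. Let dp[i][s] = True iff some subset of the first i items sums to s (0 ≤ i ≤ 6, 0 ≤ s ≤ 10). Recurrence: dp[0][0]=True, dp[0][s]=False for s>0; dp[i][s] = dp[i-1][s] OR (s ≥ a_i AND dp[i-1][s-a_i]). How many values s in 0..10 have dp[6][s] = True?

i\s   0   1   2   3   4   5   6   7   8   9  10
  0   T   F   F   F   F   F   F   F   F   F   F
  1   T   T   F   F   F   F   F   F   F   F   F
  2   T   T   F   T   T   F   F   F   F   F   F
  3   T   T   F   T   T   T   T   F   T   T   F
  4   T   T   T   T   T   T   T   T   T   T   T
  5   T   T   T   T   T   T   T   T   T   T   T
  6   T   T   T   T   T   T   T   T   T   T   T

11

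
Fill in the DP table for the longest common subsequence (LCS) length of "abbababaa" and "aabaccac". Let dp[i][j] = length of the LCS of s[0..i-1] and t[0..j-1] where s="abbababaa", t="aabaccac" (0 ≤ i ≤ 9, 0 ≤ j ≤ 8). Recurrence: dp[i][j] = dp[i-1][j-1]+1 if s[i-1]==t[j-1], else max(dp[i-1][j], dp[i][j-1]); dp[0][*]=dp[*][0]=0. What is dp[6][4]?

4

   ''  a  a  b  a  c  c  a  c
''  0  0  0  0  0  0  0  0  0
 a  0  1  1  1  1  1  1  1  1
 b  0  1  1  2  2  2  2  2  2
 b  0  1  1  2  2  2  2  2  2
 a  0  1  2  2  3  3  3  3  3
 b  0  1  2  3  3  3  3  3  3
 a  0  1  2  3  4  4  4  4  4
 b  0  1  2  3  4  4  4  4  4
 a  0  1  2  3  4  4  4  5  5
 a  0  1  2  3  4  4  4  5  5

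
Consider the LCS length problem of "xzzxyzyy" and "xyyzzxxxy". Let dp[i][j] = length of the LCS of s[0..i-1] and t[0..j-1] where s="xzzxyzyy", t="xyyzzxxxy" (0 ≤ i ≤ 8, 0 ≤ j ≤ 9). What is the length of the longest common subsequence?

5

   ''  x  y  y  z  z  x  x  x  y
''  0  0  0  0  0  0  0  0  0  0
 x  0  1  1  1  1  1  1  1  1  1
 z  0  1  1  1  2  2  2  2  2  2
 z  0  1  1  1  2  3  3  3  3  3
 x  0  1  1  1  2  3  4  4  4  4
 y  0  1  2  2  2  3  4  4  4  5
 z  0  1  2  2  3  3  4  4  4  5
 y  0  1  2  3  3  3  4  4  4  5
 y  0  1  2  3  3  3  4  4  4  5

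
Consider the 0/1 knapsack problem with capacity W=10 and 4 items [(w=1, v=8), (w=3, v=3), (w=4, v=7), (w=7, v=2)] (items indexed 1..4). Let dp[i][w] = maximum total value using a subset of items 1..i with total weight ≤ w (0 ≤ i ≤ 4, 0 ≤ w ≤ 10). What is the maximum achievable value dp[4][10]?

18

i\w   0   1   2   3   4   5   6   7   8   9  10
  0   0   0   0   0   0   0   0   0   0   0   0
  1   0   8   8   8   8   8   8   8   8   8   8
  2   0   8   8   8  11  11  11  11  11  11  11
  3   0   8   8   8  11  15  15  15  18  18  18
  4   0   8   8   8  11  15  15  15  18  18  18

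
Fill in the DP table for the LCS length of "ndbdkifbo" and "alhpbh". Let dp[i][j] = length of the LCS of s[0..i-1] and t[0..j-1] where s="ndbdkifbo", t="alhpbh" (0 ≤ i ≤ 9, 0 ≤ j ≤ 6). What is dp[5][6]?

   ''  a  l  h  p  b  h
''  0  0  0  0  0  0  0
 n  0  0  0  0  0  0  0
 d  0  0  0  0  0  0  0
 b  0  0  0  0  0  1  1
 d  0  0  0  0  0  1  1
 k  0  0  0  0  0  1  1
 i  0  0  0  0  0  1  1
 f  0  0  0  0  0  1  1
 b  0  0  0  0  0  1  1
 o  0  0  0  0  0  1  1

1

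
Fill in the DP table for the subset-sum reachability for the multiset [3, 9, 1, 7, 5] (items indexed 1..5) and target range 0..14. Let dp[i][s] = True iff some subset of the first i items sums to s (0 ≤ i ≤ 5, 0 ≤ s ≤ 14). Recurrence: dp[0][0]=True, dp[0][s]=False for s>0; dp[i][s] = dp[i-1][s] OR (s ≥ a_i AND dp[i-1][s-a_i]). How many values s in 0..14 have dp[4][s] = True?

11

i\s   0   1   2   3   4   5   6   7   8   9  10  11  12  13  14
  0   T   F   F   F   F   F   F   F   F   F   F   F   F   F   F
  1   T   F   F   T   F   F   F   F   F   F   F   F   F   F   F
  2   T   F   F   T   F   F   F   F   F   T   F   F   T   F   F
  3   T   T   F   T   T   F   F   F   F   T   T   F   T   T   F
  4   T   T   F   T   T   F   F   T   T   T   T   T   T   T   F
  5   T   T   F   T   T   T   T   T   T   T   T   T   T   T   T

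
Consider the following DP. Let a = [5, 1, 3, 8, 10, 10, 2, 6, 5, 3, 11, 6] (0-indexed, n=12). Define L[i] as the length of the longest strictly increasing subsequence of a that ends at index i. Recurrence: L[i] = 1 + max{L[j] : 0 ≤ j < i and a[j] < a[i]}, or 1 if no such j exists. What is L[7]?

   i    0    1    2    3    4    5    6    7    8    9   10   11
a[i]    5    1    3    8   10   10    2    6    5    3   11    6
L[i]    1    1    2    3    4    4    2    3    3    3    5    4

3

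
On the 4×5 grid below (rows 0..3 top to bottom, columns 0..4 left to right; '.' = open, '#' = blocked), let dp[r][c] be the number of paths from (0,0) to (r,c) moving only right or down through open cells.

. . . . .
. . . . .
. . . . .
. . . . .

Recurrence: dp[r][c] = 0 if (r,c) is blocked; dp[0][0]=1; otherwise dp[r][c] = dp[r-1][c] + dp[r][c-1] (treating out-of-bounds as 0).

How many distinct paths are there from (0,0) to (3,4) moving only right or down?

r\c   0   1   2   3   4
  0   1   1   1   1   1
  1   1   2   3   4   5
  2   1   3   6  10  15
  3   1   4  10  20  35

35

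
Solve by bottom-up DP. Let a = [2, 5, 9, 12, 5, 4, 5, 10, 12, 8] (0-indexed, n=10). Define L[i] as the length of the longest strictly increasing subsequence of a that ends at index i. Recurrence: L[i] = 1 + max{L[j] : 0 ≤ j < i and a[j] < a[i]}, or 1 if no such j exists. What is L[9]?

4

   i    0    1    2    3    4    5    6    7    8    9
a[i]    2    5    9   12    5    4    5   10   12    8
L[i]    1    2    3    4    2    2    3    4    5    4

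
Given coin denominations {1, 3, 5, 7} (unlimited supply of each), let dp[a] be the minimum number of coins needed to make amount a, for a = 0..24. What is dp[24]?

4

 a  0  1  2  3  4  5  6  7  8  9 10 11 12 13 14 15 16 17 18 19 20 21 22 23 24
dp  0  1  2  1  2  1  2  1  2  3  2  3  2  3  2  3  4  3  4  3  4  3  4  5  4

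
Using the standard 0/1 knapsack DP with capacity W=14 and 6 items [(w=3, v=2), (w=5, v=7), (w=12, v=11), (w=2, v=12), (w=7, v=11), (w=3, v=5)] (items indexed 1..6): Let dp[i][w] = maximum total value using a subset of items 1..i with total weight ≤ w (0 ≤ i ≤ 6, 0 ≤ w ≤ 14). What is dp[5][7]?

19

i\w   0   1   2   3   4   5   6   7   8   9  10  11  12  13  14
  0   0   0   0   0   0   0   0   0   0   0   0   0   0   0   0
  1   0   0   0   2   2   2   2   2   2   2   2   2   2   2   2
  2   0   0   0   2   2   7   7   7   9   9   9   9   9   9   9
  3   0   0   0   2   2   7   7   7   9   9   9   9  11  11  11
  4   0   0  12  12  12  14  14  19  19  19  21  21  21  21  23
  5   0   0  12  12  12  14  14  19  19  23  23  23  25  25  30
  6   0   0  12  12  12  17  17  19  19  23  24  24  28  28  30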